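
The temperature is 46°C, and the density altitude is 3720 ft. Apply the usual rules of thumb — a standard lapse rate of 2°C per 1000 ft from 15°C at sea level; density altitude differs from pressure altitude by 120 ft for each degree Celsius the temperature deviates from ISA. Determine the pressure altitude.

DA = PA + 120 × (OAT − (15 − 2·PA/1000)) = PA + 120·OAT − 1800 + 0.24·PA = 1.24·PA + 120·OAT − 1800.
So 1.24·PA = 3720 − 120 × 46 + 1800 = 0.
PA = 0 / 1.24 = 0 ft.

0 ft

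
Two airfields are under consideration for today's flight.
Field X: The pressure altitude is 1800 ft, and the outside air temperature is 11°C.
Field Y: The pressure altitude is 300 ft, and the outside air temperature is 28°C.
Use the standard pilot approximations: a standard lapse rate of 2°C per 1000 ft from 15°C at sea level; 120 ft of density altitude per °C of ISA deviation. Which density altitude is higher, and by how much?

Field X: ISA temp = 11.4°C, deviation -0.4°C, DA = 1800 + 120 × (-0.4) = 1752 ft.
Field Y: ISA temp = 14.4°C, deviation +13.6°C, DA = 300 + 120 × 13.6 = 1932 ft.
Field Y is higher by 1932 − 1752 = 180 ft.

Field Y by 180 ft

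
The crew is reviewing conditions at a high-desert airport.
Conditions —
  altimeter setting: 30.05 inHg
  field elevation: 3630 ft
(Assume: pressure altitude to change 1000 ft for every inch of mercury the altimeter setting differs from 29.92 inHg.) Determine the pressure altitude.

3500 ft

Pressure correction = (29.92 − 30.05) × 1000 = -130 ft.
Pressure altitude = 3630 + (-130) = 3500 ft.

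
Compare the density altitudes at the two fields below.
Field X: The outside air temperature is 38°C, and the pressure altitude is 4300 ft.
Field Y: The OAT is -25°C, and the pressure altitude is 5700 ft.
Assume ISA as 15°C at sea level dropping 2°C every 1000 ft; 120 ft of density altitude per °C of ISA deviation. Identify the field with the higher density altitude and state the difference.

Field X: ISA temp = 6.4°C, deviation +31.6°C, DA = 4300 + 120 × 31.6 = 8092 ft.
Field Y: ISA temp = 3.6°C, deviation -28.6°C, DA = 5700 + 120 × (-28.6) = 2268 ft.
Field X is higher by 8092 − 2268 = 5824 ft.

Field X by 5824 ft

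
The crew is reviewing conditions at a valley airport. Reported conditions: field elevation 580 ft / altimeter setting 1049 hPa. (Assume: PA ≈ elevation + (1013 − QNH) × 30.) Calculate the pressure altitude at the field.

Pressure correction = (1013 − 1049) × 30 = -1080 ft.
Pressure altitude = 580 + (-1080) = -500 ft.

-500 ft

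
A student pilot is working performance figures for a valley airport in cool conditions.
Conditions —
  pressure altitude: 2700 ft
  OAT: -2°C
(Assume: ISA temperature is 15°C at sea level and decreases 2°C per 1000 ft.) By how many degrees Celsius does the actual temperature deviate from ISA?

ISA temperature at 2700 ft = 15 − 2 × (2700/1000) = 9.6°C.
Deviation = OAT − ISA = -2 − 9.6 = -11.6°C.

ISA-11.6°C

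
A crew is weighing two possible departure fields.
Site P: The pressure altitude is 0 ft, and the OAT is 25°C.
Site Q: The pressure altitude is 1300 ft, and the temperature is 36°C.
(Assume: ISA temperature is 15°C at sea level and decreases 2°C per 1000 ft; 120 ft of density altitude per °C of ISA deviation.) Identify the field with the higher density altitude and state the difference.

Site Q by 2932 ft

Site P: ISA temp = 15°C, deviation +10°C, DA = 0 + 120 × 10 = 1200 ft.
Site Q: ISA temp = 12.4°C, deviation +23.6°C, DA = 1300 + 120 × 23.6 = 4132 ft.
Site Q is higher by 4132 − 1200 = 2932 ft.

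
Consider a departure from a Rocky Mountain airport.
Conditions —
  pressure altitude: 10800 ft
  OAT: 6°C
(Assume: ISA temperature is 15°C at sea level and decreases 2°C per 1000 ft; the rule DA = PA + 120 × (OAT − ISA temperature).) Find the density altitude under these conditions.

ISA temperature at 10800 ft = 15 − 2 × (10800/1000) = -6.6°C.
ISA deviation = 6 − (-6.6) = +12.6°C.
Density altitude = 10800 + 120 × (12.6) = 10800 + (+1512) = 12312 ft.

12312 ft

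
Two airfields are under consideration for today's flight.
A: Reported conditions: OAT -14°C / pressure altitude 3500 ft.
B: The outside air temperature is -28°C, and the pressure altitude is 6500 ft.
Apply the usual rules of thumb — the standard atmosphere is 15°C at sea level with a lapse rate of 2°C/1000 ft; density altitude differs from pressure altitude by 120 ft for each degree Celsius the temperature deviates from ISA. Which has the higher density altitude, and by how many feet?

A: ISA temp = 8°C, deviation -22°C, DA = 3500 + 120 × (-22) = 860 ft.
B: ISA temp = 2°C, deviation -30°C, DA = 6500 + 120 × (-30) = 2900 ft.
B is higher by 2900 − 860 = 2040 ft.

B by 2040 ft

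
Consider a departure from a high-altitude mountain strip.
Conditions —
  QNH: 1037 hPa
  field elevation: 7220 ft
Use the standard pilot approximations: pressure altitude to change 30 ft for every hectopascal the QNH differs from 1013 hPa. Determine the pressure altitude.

Pressure correction = (1013 − 1037) × 30 = -720 ft.
Pressure altitude = 7220 + (-720) = 6500 ft.

6500 ft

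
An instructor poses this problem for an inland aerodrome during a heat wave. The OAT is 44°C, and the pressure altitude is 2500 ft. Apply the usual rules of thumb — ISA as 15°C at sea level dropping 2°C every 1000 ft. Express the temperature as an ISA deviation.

ISA+34°C

ISA temperature at 2500 ft = 15 − 2 × (2500/1000) = 10°C.
Deviation = OAT − ISA = 44 − 10 = +34°C.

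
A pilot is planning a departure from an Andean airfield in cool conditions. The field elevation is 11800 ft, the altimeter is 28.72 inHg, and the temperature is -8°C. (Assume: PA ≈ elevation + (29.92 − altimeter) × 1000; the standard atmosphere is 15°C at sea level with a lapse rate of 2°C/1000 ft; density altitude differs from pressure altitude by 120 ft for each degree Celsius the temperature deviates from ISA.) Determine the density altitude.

13360 ft

Pressure altitude = 11800 + (29.92 − 28.72) × 1000 = 11800 + (+1200) = 13000 ft.
ISA temperature at 13000 ft = 15 − 2 × (13000/1000) = -11°C.
ISA deviation = -8 − (-11) = +3°C.
Density altitude = 13000 + 120 × (3) = 13360 ft.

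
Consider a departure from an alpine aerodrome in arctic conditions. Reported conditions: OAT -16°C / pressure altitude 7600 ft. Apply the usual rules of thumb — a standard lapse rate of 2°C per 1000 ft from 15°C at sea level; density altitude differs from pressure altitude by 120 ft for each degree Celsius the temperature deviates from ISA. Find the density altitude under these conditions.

ISA temperature at 7600 ft = 15 − 2 × (7600/1000) = -0.2°C.
ISA deviation = -16 − (-0.2) = -15.8°C.
Density altitude = 7600 + 120 × (-15.8) = 7600 + (-1896) = 5704 ft.

5704 ft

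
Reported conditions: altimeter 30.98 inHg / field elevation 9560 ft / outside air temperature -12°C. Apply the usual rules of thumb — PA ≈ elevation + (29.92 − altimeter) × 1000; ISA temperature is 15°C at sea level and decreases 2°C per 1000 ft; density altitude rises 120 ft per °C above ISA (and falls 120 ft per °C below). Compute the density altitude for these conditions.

Pressure altitude = 9560 + (29.92 − 30.98) × 1000 = 9560 + (-1060) = 8500 ft.
ISA temperature at 8500 ft = 15 − 2 × (8500/1000) = -2°C.
ISA deviation = -12 − (-2) = -10°C.
Density altitude = 8500 + 120 × (-10) = 7300 ft.

7300 ft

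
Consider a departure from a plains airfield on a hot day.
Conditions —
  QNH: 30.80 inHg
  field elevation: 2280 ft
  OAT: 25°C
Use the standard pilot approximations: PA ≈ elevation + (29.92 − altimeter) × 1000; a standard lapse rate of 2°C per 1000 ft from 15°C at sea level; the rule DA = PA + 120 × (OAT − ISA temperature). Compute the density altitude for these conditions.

2936 ft

Pressure altitude = 2280 + (29.92 − 30.80) × 1000 = 2280 + (-880) = 1400 ft.
ISA temperature at 1400 ft = 15 − 2 × (1400/1000) = 12.2°C.
ISA deviation = 25 − 12.2 = +12.8°C.
Density altitude = 1400 + 120 × (12.8) = 2936 ft.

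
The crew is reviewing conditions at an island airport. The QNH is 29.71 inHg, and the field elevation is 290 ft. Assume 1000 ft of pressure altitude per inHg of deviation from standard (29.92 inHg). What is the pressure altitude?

Pressure correction = (29.92 − 29.71) × 1000 = +210 ft.
Pressure altitude = 290 + (+210) = 500 ft.

500 ft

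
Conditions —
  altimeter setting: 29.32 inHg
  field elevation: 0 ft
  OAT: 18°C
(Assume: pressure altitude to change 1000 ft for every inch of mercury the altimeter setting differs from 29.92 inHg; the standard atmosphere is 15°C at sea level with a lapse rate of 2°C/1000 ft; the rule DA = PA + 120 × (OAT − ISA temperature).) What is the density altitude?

1104 ft

Pressure altitude = 0 + (29.92 − 29.32) × 1000 = 0 + (+600) = 600 ft.
ISA temperature at 600 ft = 15 − 2 × (600/1000) = 13.8°C.
ISA deviation = 18 − 13.8 = +4.2°C.
Density altitude = 600 + 120 × (4.2) = 1104 ft.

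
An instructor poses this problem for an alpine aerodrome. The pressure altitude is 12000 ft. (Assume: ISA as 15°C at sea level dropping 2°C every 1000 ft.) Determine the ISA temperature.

ISA temperature = 15 − 2 × (12000/1000) = 15 − 24 = -9°C.

-9°C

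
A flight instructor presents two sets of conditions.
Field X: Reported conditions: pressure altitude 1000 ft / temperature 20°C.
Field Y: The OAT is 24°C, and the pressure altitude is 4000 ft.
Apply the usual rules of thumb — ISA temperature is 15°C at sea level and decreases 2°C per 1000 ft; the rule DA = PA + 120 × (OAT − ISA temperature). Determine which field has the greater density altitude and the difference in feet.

Field X: ISA temp = 13°C, deviation +7°C, DA = 1000 + 120 × 7 = 1840 ft.
Field Y: ISA temp = 7°C, deviation +17°C, DA = 4000 + 120 × 17 = 6040 ft.
Field Y is higher by 6040 − 1840 = 4200 ft.

Field Y by 4200 ft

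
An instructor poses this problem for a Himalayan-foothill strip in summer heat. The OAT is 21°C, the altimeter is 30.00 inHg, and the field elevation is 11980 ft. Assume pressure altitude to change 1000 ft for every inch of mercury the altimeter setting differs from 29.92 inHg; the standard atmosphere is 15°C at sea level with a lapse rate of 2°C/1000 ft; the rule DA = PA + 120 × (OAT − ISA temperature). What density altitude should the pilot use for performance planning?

Pressure altitude = 11980 + (29.92 − 30.00) × 1000 = 11980 + (-80) = 11900 ft.
ISA temperature at 11900 ft = 15 − 2 × (11900/1000) = -8.8°C.
ISA deviation = 21 − (-8.8) = +29.8°C.
Density altitude = 11900 + 120 × (29.8) = 15476 ft.

15476 ft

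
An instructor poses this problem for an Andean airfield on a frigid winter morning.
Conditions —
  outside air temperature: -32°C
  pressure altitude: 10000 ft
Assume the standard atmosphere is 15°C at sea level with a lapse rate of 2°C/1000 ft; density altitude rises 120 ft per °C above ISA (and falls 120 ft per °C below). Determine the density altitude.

6760 ft

ISA temperature at 10000 ft = 15 − 2 × (10000/1000) = -5°C.
ISA deviation = -32 − (-5) = -27°C.
Density altitude = 10000 + 120 × (-27) = 10000 + (-3240) = 6760 ft.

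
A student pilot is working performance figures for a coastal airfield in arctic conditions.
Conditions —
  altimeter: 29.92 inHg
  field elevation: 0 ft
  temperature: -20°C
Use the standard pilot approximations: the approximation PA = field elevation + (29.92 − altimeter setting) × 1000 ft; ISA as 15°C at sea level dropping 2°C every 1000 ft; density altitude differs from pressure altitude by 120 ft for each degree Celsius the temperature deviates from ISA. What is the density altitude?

-4200 ft

Pressure altitude = 0 + (29.92 − 29.92) × 1000 = 0 + (0) = 0 ft.
ISA temperature at 0 ft = 15 − 2 × (0/1000) = 15°C.
ISA deviation = -20 − 15 = -35°C.
Density altitude = 0 + 120 × (-35) = -4200 ft.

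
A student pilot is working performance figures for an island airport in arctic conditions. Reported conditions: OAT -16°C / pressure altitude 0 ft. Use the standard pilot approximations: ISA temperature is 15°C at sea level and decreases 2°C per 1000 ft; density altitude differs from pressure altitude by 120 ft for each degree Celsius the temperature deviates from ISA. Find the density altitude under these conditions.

-3720 ft

ISA temperature at 0 ft = 15 − 2 × (0/1000) = 15°C.
ISA deviation = -16 − 15 = -31°C.
Density altitude = 0 + 120 × (-31) = 0 + (-3720) = -3720 ft.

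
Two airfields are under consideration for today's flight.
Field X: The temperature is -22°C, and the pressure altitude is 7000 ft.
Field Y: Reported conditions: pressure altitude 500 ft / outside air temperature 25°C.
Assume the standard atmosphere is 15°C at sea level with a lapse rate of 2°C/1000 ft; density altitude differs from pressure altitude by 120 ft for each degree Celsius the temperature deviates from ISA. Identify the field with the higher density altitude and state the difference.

Field X: ISA temp = 1°C, deviation -23°C, DA = 7000 + 120 × (-23) = 4240 ft.
Field Y: ISA temp = 14°C, deviation +11°C, DA = 500 + 120 × 11 = 1820 ft.
Field X is higher by 4240 − 1820 = 2420 ft.

Field X by 2420 ft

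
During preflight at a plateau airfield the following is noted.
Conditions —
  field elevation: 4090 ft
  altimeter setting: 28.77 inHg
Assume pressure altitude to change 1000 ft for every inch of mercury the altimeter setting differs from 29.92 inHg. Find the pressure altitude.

5240 ft

Pressure correction = (29.92 − 28.77) × 1000 = +1150 ft.
Pressure altitude = 4090 + (+1150) = 5240 ft.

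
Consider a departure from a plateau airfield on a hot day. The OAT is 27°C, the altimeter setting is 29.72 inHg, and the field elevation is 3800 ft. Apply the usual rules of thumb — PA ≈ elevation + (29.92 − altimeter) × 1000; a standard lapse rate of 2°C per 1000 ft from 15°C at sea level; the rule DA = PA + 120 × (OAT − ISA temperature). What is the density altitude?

Pressure altitude = 3800 + (29.92 − 29.72) × 1000 = 3800 + (+200) = 4000 ft.
ISA temperature at 4000 ft = 15 − 2 × (4000/1000) = 7°C.
ISA deviation = 27 − 7 = +20°C.
Density altitude = 4000 + 120 × (20) = 6400 ft.

6400 ft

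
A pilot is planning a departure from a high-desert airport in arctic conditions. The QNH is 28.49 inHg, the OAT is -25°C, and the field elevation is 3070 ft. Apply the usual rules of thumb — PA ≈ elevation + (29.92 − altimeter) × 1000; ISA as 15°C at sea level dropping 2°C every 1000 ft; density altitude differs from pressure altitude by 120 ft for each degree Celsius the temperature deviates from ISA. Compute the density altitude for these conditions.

780 ft

Pressure altitude = 3070 + (29.92 − 28.49) × 1000 = 3070 + (+1430) = 4500 ft.
ISA temperature at 4500 ft = 15 − 2 × (4500/1000) = 6°C.
ISA deviation = -25 − 6 = -31°C.
Density altitude = 4500 + 120 × (-31) = 780 ft.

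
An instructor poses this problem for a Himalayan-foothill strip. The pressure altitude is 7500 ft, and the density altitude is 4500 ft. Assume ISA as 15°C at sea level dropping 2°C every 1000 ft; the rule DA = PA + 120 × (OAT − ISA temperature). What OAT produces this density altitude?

Density altitude − pressure altitude = 4500 − 7500 = -3000 ft.
At 120 ft/°C that is an ISA deviation of -3000/120 = -25°C.
ISA temperature at 7500 ft = 15 − 2 × (7500/1000) = 0°C.
OAT = ISA + deviation = 0 + (-25) = -25°C.

-25°C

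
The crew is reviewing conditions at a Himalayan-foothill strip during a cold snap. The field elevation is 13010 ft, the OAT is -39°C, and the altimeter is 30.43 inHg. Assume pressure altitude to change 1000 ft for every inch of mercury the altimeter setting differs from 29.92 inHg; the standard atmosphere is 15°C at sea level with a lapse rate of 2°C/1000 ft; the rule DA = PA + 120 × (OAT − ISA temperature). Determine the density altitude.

9020 ft

Pressure altitude = 13010 + (29.92 − 30.43) × 1000 = 13010 + (-510) = 12500 ft.
ISA temperature at 12500 ft = 15 − 2 × (12500/1000) = -10°C.
ISA deviation = -39 − (-10) = -29°C.
Density altitude = 12500 + 120 × (-29) = 9020 ft.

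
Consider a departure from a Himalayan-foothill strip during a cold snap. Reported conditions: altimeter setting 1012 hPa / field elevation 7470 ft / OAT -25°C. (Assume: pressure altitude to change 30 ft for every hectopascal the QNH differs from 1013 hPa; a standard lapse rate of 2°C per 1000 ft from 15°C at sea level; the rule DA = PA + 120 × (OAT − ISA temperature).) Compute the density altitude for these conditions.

Pressure altitude = 7470 + (1013 − 1012) × 30 = 7470 + (+30) = 7500 ft.
ISA temperature at 7500 ft = 15 − 2 × (7500/1000) = 0°C.
ISA deviation = -25 − 0 = -25°C.
Density altitude = 7500 + 120 × (-25) = 4500 ft.

4500 ft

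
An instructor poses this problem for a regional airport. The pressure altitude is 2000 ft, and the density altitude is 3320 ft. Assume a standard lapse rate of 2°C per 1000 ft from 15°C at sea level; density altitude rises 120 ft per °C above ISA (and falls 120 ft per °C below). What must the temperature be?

Density altitude − pressure altitude = 3320 − 2000 = +1320 ft.
At 120 ft/°C that is an ISA deviation of 1320/120 = +11°C.
ISA temperature at 2000 ft = 15 − 2 × (2000/1000) = 11°C.
OAT = ISA + deviation = 11 + (+11) = 22°C.

22°C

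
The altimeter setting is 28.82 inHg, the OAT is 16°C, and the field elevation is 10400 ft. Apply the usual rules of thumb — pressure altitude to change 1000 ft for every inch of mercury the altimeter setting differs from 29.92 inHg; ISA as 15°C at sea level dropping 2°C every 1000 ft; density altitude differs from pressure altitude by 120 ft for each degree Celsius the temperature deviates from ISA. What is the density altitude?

14380 ft

Pressure altitude = 10400 + (29.92 − 28.82) × 1000 = 10400 + (+1100) = 11500 ft.
ISA temperature at 11500 ft = 15 − 2 × (11500/1000) = -8°C.
ISA deviation = 16 − (-8) = +24°C.
Density altitude = 11500 + 120 × (24) = 14380 ft.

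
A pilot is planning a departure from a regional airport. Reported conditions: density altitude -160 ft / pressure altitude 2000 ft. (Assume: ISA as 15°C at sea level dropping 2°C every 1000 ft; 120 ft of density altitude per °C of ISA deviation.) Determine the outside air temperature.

Density altitude − pressure altitude = -160 − 2000 = -2160 ft.
At 120 ft/°C that is an ISA deviation of -2160/120 = -18°C.
ISA temperature at 2000 ft = 15 − 2 × (2000/1000) = 11°C.
OAT = ISA + deviation = 11 + (-18) = -7°C.

-7°C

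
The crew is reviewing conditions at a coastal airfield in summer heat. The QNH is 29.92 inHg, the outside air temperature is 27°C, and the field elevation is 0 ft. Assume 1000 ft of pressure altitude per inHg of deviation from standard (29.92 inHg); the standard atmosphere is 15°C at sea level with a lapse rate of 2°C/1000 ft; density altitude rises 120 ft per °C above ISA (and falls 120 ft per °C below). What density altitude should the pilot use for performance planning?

Pressure altitude = 0 + (29.92 − 29.92) × 1000 = 0 + (0) = 0 ft.
ISA temperature at 0 ft = 15 − 2 × (0/1000) = 15°C.
ISA deviation = 27 − 15 = +12°C.
Density altitude = 0 + 120 × (12) = 1440 ft.

1440 ft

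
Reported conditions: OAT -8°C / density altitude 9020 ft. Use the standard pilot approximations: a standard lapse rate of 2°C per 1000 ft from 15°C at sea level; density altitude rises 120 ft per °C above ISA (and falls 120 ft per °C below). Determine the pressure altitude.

9500 ft

DA = PA + 120 × (OAT − (15 − 2·PA/1000)) = PA + 120·OAT − 1800 + 0.24·PA = 1.24·PA + 120·OAT − 1800.
So 1.24·PA = 9020 − 120 × (-8) + 1800 = 11780.
PA = 11780 / 1.24 = 9500 ft.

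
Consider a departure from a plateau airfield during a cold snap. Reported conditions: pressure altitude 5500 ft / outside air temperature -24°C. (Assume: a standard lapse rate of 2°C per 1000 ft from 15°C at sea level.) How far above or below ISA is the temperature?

ISA temperature at 5500 ft = 15 − 2 × (5500/1000) = 4°C.
Deviation = OAT − ISA = -24 − 4 = -28°C.

ISA-28°C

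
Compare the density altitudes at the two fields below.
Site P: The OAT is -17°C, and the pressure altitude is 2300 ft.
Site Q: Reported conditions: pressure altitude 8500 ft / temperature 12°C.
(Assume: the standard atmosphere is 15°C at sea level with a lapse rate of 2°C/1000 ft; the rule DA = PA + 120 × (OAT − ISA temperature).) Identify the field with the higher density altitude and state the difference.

Site Q by 11168 ft

Site P: ISA temp = 10.4°C, deviation -27.4°C, DA = 2300 + 120 × (-27.4) = -988 ft.
Site Q: ISA temp = -2°C, deviation +14°C, DA = 8500 + 120 × 14 = 10180 ft.
Site Q is higher by 10180 − (-988) = 11168 ft.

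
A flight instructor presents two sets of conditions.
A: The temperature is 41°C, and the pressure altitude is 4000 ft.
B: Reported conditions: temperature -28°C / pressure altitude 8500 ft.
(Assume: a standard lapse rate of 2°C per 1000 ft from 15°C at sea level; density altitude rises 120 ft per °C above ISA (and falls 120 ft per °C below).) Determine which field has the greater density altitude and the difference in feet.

A: ISA temp = 7°C, deviation +34°C, DA = 4000 + 120 × 34 = 8080 ft.
B: ISA temp = -2°C, deviation -26°C, DA = 8500 + 120 × (-26) = 5380 ft.
A is higher by 8080 − 5380 = 2700 ft.

A by 2700 ft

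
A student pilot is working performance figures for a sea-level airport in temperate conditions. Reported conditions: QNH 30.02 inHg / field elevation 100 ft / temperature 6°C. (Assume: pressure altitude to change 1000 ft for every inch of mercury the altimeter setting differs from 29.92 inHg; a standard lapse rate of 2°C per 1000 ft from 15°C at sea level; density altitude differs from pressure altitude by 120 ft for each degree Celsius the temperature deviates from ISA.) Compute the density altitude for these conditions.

-1080 ft

Pressure altitude = 100 + (29.92 − 30.02) × 1000 = 100 + (-100) = 0 ft.
ISA temperature at 0 ft = 15 − 2 × (0/1000) = 15°C.
ISA deviation = 6 − 15 = -9°C.
Density altitude = 0 + 120 × (-9) = -1080 ft.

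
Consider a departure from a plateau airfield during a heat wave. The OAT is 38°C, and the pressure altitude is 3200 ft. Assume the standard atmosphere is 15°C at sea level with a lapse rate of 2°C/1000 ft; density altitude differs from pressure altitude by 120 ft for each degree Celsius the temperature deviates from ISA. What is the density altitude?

6728 ft

ISA temperature at 3200 ft = 15 − 2 × (3200/1000) = 8.6°C.
ISA deviation = 38 − 8.6 = +29.4°C.
Density altitude = 3200 + 120 × (29.4) = 3200 + (+3528) = 6728 ft.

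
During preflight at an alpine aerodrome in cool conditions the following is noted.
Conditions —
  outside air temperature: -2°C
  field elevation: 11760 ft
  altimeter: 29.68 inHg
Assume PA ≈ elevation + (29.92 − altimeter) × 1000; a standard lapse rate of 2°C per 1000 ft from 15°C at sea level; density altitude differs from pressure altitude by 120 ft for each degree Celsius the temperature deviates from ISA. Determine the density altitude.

12840 ft

Pressure altitude = 11760 + (29.92 − 29.68) × 1000 = 11760 + (+240) = 12000 ft.
ISA temperature at 12000 ft = 15 − 2 × (12000/1000) = -9°C.
ISA deviation = -2 − (-9) = +7°C.
Density altitude = 12000 + 120 × (7) = 12840 ft.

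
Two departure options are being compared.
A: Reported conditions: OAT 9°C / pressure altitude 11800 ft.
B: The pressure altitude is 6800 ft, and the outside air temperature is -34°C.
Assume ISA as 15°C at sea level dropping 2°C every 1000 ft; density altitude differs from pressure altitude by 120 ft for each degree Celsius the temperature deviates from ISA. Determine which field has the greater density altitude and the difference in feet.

A by 11360 ft

A: ISA temp = -8.6°C, deviation +17.6°C, DA = 11800 + 120 × 17.6 = 13912 ft.
B: ISA temp = 1.4°C, deviation -35.4°C, DA = 6800 + 120 × (-35.4) = 2552 ft.
A is higher by 13912 − 2552 = 11360 ft.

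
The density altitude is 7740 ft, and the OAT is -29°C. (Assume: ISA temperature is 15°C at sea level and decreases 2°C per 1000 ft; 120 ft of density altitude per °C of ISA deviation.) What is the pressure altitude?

DA = PA + 120 × (OAT − (15 − 2·PA/1000)) = PA + 120·OAT − 1800 + 0.24·PA = 1.24·PA + 120·OAT − 1800.
So 1.24·PA = 7740 − 120 × (-29) + 1800 = 13020.
PA = 13020 / 1.24 = 10500 ft.

10500 ft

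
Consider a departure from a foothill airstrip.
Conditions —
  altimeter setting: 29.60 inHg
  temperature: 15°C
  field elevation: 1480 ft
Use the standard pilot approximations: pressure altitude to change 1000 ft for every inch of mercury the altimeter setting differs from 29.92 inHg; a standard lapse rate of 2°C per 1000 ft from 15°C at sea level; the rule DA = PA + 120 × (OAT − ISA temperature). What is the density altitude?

2232 ft

Pressure altitude = 1480 + (29.92 − 29.60) × 1000 = 1480 + (+320) = 1800 ft.
ISA temperature at 1800 ft = 15 − 2 × (1800/1000) = 11.4°C.
ISA deviation = 15 − 11.4 = +3.6°C.
Density altitude = 1800 + 120 × (3.6) = 2232 ft.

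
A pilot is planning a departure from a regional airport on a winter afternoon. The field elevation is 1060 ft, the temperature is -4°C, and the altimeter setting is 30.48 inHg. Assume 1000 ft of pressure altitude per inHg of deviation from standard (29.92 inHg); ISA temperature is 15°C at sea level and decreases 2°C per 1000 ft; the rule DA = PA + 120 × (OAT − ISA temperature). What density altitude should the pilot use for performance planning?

Pressure altitude = 1060 + (29.92 − 30.48) × 1000 = 1060 + (-560) = 500 ft.
ISA temperature at 500 ft = 15 − 2 × (500/1000) = 14°C.
ISA deviation = -4 − 14 = -18°C.
Density altitude = 500 + 120 × (-18) = -1660 ft.

-1660 ft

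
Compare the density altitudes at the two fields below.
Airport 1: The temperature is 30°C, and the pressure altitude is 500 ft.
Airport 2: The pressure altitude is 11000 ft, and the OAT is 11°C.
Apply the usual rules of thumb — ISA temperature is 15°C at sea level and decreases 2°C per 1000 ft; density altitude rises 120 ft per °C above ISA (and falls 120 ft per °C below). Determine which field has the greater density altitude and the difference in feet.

Airport 2 by 10740 ft

Airport 1: ISA temp = 14°C, deviation +16°C, DA = 500 + 120 × 16 = 2420 ft.
Airport 2: ISA temp = -7°C, deviation +18°C, DA = 11000 + 120 × 18 = 13160 ft.
Airport 2 is higher by 13160 − 2420 = 10740 ft.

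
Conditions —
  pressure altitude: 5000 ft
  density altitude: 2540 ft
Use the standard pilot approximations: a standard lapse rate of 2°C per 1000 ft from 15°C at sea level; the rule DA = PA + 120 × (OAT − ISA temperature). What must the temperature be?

Density altitude − pressure altitude = 2540 − 5000 = -2460 ft.
At 120 ft/°C that is an ISA deviation of -2460/120 = -20.5°C.
ISA temperature at 5000 ft = 15 − 2 × (5000/1000) = 5°C.
OAT = ISA + deviation = 5 + (-20.5) = -15.5°C.

-15.5°C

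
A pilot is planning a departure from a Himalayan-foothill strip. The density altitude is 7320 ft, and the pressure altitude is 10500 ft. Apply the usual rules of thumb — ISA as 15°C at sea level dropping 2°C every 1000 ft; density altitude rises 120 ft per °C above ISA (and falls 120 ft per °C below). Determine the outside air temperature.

Density altitude − pressure altitude = 7320 − 10500 = -3180 ft.
At 120 ft/°C that is an ISA deviation of -3180/120 = -26.5°C.
ISA temperature at 10500 ft = 15 − 2 × (10500/1000) = -6°C.
OAT = ISA + deviation = -6 + (-26.5) = -32.5°C.

-32.5°C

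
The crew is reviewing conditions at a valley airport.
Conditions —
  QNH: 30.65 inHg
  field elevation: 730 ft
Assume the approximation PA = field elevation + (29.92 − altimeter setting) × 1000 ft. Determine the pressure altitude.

0 ft

Pressure correction = (29.92 − 30.65) × 1000 = -730 ft.
Pressure altitude = 730 + (-730) = 0 ft.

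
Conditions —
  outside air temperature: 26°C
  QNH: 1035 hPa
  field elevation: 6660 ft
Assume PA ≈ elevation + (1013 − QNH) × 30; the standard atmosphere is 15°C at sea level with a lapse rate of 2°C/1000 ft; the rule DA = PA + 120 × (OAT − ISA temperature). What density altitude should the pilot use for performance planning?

Pressure altitude = 6660 + (1013 − 1035) × 30 = 6660 + (-660) = 6000 ft.
ISA temperature at 6000 ft = 15 − 2 × (6000/1000) = 3°C.
ISA deviation = 26 − 3 = +23°C.
Density altitude = 6000 + 120 × (23) = 8760 ft.

8760 ft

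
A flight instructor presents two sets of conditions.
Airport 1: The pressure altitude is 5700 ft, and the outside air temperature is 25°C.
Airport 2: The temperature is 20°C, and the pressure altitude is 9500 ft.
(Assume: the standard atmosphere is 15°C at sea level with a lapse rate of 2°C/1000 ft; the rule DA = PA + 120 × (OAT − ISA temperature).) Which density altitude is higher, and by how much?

Airport 1: ISA temp = 3.6°C, deviation +21.4°C, DA = 5700 + 120 × 21.4 = 8268 ft.
Airport 2: ISA temp = -4°C, deviation +24°C, DA = 9500 + 120 × 24 = 12380 ft.
Airport 2 is higher by 12380 − 8268 = 4112 ft.

Airport 2 by 4112 ft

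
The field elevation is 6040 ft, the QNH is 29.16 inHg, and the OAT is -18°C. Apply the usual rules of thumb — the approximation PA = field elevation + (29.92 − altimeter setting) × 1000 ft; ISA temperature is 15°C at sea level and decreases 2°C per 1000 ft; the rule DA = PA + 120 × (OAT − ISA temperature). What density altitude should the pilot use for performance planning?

Pressure altitude = 6040 + (29.92 − 29.16) × 1000 = 6040 + (+760) = 6800 ft.
ISA temperature at 6800 ft = 15 − 2 × (6800/1000) = 1.4°C.
ISA deviation = -18 − 1.4 = -19.4°C.
Density altitude = 6800 + 120 × (-19.4) = 4472 ft.

4472 ft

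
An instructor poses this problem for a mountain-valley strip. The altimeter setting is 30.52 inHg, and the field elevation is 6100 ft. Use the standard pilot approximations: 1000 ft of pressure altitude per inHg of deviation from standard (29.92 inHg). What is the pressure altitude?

5500 ft

Pressure correction = (29.92 − 30.52) × 1000 = -600 ft.
Pressure altitude = 6100 + (-600) = 5500 ft.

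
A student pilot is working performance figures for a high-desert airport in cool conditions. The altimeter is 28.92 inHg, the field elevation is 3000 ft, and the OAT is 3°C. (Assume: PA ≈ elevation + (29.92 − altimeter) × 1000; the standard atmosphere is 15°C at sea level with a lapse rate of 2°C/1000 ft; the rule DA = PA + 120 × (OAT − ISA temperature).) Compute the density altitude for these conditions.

3520 ft

Pressure altitude = 3000 + (29.92 − 28.92) × 1000 = 3000 + (+1000) = 4000 ft.
ISA temperature at 4000 ft = 15 − 2 × (4000/1000) = 7°C.
ISA deviation = 3 − 7 = -4°C.
Density altitude = 4000 + 120 × (-4) = 3520 ft.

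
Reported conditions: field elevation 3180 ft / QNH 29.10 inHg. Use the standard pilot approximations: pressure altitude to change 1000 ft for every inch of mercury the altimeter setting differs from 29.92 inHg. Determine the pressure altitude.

Pressure correction = (29.92 − 29.10) × 1000 = +820 ft.
Pressure altitude = 3180 + (+820) = 4000 ft.

4000 ft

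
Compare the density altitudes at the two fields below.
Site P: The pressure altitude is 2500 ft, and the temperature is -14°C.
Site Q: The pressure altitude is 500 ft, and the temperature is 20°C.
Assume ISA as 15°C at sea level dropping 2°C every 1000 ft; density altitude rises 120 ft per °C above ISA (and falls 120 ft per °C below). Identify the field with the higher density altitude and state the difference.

Site P: ISA temp = 10°C, deviation -24°C, DA = 2500 + 120 × (-24) = -380 ft.
Site Q: ISA temp = 14°C, deviation +6°C, DA = 500 + 120 × 6 = 1220 ft.
Site Q is higher by 1220 − (-380) = 1600 ft.

Site Q by 1600 ft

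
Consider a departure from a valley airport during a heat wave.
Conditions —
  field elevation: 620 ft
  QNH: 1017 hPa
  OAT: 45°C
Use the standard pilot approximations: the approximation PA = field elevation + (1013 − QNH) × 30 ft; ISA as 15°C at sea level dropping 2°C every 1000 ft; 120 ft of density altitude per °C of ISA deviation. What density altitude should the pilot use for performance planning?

Pressure altitude = 620 + (1013 − 1017) × 30 = 620 + (-120) = 500 ft.
ISA temperature at 500 ft = 15 − 2 × (500/1000) = 14°C.
ISA deviation = 45 − 14 = +31°C.
Density altitude = 500 + 120 × (31) = 4220 ft.

4220 ft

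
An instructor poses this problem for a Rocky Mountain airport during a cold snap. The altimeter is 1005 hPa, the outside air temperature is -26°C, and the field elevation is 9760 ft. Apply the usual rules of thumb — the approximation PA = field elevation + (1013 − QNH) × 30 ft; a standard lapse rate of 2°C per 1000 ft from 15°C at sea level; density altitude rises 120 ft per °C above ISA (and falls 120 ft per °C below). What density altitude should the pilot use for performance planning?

7480 ft

Pressure altitude = 9760 + (1013 − 1005) × 30 = 9760 + (+240) = 10000 ft.
ISA temperature at 10000 ft = 15 − 2 × (10000/1000) = -5°C.
ISA deviation = -26 − (-5) = -21°C.
Density altitude = 10000 + 120 × (-21) = 7480 ft.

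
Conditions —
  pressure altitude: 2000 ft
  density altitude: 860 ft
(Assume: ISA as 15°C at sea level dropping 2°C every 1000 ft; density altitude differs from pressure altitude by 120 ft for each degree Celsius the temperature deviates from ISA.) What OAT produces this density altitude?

Density altitude − pressure altitude = 860 − 2000 = -1140 ft.
At 120 ft/°C that is an ISA deviation of -1140/120 = -9.5°C.
ISA temperature at 2000 ft = 15 − 2 × (2000/1000) = 11°C.
OAT = ISA + deviation = 11 + (-9.5) = 1.5°C.

1.5°C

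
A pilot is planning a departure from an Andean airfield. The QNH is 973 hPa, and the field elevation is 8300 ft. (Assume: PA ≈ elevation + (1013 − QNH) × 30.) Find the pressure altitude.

9500 ft

Pressure correction = (1013 − 973) × 30 = +1200 ft.
Pressure altitude = 8300 + (+1200) = 9500 ft.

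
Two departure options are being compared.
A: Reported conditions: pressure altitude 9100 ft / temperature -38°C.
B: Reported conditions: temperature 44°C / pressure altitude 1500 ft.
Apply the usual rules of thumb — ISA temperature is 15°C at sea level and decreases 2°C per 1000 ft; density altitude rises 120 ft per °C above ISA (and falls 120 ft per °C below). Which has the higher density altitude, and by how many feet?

A: ISA temp = -3.2°C, deviation -34.8°C, DA = 9100 + 120 × (-34.8) = 4924 ft.
B: ISA temp = 12°C, deviation +32°C, DA = 1500 + 120 × 32 = 5340 ft.
B is higher by 5340 − 4924 = 416 ft.

B by 416 ft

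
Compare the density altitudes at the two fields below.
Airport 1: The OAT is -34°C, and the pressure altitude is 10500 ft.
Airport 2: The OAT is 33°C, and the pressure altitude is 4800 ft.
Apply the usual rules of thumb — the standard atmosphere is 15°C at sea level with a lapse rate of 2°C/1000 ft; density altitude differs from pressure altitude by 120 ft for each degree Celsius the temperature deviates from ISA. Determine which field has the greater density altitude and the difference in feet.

Airport 1: ISA temp = -6°C, deviation -28°C, DA = 10500 + 120 × (-28) = 7140 ft.
Airport 2: ISA temp = 5.4°C, deviation +27.6°C, DA = 4800 + 120 × 27.6 = 8112 ft.
Airport 2 is higher by 8112 − 7140 = 972 ft.

Airport 2 by 972 ft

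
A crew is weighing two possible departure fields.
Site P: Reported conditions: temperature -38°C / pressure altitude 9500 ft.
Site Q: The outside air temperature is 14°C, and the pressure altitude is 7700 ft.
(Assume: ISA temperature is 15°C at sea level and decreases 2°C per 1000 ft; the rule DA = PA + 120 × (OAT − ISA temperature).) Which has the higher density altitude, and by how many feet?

Site P: ISA temp = -4°C, deviation -34°C, DA = 9500 + 120 × (-34) = 5420 ft.
Site Q: ISA temp = -0.4°C, deviation +14.4°C, DA = 7700 + 120 × 14.4 = 9428 ft.
Site Q is higher by 9428 − 5420 = 4008 ft.

Site Q by 4008 ft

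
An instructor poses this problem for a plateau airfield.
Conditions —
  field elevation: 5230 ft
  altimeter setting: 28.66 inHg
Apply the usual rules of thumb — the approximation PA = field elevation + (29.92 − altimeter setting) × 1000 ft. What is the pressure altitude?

6490 ft

Pressure correction = (29.92 − 28.66) × 1000 = +1260 ft.
Pressure altitude = 5230 + (+1260) = 6490 ft.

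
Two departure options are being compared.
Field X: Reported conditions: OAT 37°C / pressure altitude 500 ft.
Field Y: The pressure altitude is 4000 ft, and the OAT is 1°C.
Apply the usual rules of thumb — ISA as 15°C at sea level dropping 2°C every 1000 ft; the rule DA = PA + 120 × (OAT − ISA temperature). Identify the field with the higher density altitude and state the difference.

Field Y by 20 ft

Field X: ISA temp = 14°C, deviation +23°C, DA = 500 + 120 × 23 = 3260 ft.
Field Y: ISA temp = 7°C, deviation -6°C, DA = 4000 + 120 × (-6) = 3280 ft.
Field Y is higher by 3280 − 3260 = 20 ft.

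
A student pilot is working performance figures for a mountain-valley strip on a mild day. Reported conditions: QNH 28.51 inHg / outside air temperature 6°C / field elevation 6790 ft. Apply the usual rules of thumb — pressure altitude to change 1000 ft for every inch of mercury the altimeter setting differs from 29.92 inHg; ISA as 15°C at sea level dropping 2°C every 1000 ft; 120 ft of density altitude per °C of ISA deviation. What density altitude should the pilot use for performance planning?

9088 ft

Pressure altitude = 6790 + (29.92 − 28.51) × 1000 = 6790 + (+1410) = 8200 ft.
ISA temperature at 8200 ft = 15 − 2 × (8200/1000) = -1.4°C.
ISA deviation = 6 − (-1.4) = +7.4°C.
Density altitude = 8200 + 120 × (7.4) = 9088 ft.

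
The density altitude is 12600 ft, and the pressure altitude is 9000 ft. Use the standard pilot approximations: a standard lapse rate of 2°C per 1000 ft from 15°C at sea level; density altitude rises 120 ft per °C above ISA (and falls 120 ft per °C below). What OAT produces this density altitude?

27°C

Density altitude − pressure altitude = 12600 − 9000 = +3600 ft.
At 120 ft/°C that is an ISA deviation of 3600/120 = +30°C.
ISA temperature at 9000 ft = 15 − 2 × (9000/1000) = -3°C.
OAT = ISA + deviation = -3 + (+30) = 27°C.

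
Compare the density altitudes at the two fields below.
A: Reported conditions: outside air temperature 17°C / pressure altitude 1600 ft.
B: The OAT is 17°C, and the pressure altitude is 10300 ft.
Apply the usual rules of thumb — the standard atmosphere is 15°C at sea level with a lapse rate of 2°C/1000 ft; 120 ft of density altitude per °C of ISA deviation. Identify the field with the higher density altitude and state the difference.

A: ISA temp = 11.8°C, deviation +5.2°C, DA = 1600 + 120 × 5.2 = 2224 ft.
B: ISA temp = -5.6°C, deviation +22.6°C, DA = 10300 + 120 × 22.6 = 13012 ft.
B is higher by 13012 − 2224 = 10788 ft.

B by 10788 ft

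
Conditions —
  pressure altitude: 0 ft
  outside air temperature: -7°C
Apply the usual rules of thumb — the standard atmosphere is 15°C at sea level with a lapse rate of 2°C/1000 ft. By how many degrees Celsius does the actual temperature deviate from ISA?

ISA-22°C

ISA temperature at 0 ft = 15 − 2 × (0/1000) = 15°C.
Deviation = OAT − ISA = -7 − 15 = -22°C.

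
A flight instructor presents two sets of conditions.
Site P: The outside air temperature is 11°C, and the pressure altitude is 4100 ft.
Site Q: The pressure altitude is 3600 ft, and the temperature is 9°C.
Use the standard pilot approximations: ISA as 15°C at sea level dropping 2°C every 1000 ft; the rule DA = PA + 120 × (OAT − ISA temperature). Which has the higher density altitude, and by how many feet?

Site P by 860 ft

Site P: ISA temp = 6.8°C, deviation +4.2°C, DA = 4100 + 120 × 4.2 = 4604 ft.
Site Q: ISA temp = 7.8°C, deviation +1.2°C, DA = 3600 + 120 × 1.2 = 3744 ft.
Site P is higher by 4604 − 3744 = 860 ft.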